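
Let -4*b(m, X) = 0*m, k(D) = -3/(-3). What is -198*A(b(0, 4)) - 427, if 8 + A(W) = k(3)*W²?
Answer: 1157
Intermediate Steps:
k(D) = 1 (k(D) = -3*(-⅓) = 1)
b(m, X) = 0 (b(m, X) = -0*m = -¼*0 = 0)
A(W) = -8 + W² (A(W) = -8 + 1*W² = -8 + W²)
-198*A(b(0, 4)) - 427 = -198*(-8 + 0²) - 427 = -198*(-8 + 0) - 427 = -198*(-8) - 427 = 1584 - 427 = 1157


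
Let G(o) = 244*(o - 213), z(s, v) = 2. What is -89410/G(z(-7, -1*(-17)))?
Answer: 44705/25742 ≈ 1.7367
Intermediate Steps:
G(o) = -51972 + 244*o (G(o) = 244*(-213 + o) = -51972 + 244*o)
-89410/G(z(-7, -1*(-17))) = -89410/(-51972 + 244*2) = -89410/(-51972 + 488) = -89410/(-51484) = -89410*(-1/51484) = 44705/25742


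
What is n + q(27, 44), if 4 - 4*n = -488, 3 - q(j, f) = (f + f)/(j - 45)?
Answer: 1178/9 ≈ 130.89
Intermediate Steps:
q(j, f) = 3 - 2*f/(-45 + j) (q(j, f) = 3 - (f + f)/(j - 45) = 3 - 2*f/(-45 + j))
n = 123 (n = 1 - 1/4*(-488) = 1 + 122 = 123)
n + q(27, 44) = 123 + (-135 - 2*44 + 3*27)/(-45 + 27) = 123 + (-135 - 88 + 81)/(-18) = 123 - 1/18*(-142) = 123 + 71/9 = 1178/9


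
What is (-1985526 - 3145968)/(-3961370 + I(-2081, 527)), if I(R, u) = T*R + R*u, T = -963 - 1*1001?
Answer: 5131494/970973 ≈ 5.2849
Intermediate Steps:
T = -1964 (T = -963 - 1001 = -1964)
I(R, u) = -1964*R + R*u
(-1985526 - 3145968)/(-3961370 + I(-2081, 527)) = (-1985526 - 3145968)/(-3961370 - 2081*(-1964 + 527)) = -5131494/(-3961370 - 2081*(-1437)) = -5131494/(-3961370 + 2990397) = -5131494/(-970973) = -5131494*(-1/970973) = 5131494/970973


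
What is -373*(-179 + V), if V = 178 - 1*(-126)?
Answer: -46625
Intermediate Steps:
V = 304 (V = 178 + 126 = 304)
-373*(-179 + V) = -373*(-179 + 304) = -373*125 = -46625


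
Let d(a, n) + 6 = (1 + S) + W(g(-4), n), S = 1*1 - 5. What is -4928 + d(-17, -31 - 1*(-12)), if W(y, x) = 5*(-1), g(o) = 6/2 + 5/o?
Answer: -4942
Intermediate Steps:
S = -4 (S = 1 - 5 = -4)
g(o) = 3 + 5/o (g(o) = 6*(1/2) + 5/o = 3 + 5/o)
W(y, x) = -5
d(a, n) = -14 (d(a, n) = -6 + ((1 - 4) - 5) = -6 + (-3 - 5) = -6 - 8 = -14)
-4928 + d(-17, -31 - 1*(-12)) = -4928 - 14 = -4942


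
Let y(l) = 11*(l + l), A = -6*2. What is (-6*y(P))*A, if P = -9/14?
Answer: -7128/7 ≈ -1018.3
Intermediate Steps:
A = -12
P = -9/14 (P = -9*1/14 = -9/14 ≈ -0.64286)
y(l) = 22*l (y(l) = 11*(2*l) = 22*l)
(-6*y(P))*A = -132*(-9)/14*(-12) = -6*(-99/7)*(-12) = (594/7)*(-12) = -7128/7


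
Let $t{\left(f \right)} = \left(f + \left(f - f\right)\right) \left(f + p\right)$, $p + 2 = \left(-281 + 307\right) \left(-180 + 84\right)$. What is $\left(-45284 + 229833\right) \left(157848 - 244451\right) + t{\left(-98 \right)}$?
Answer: $-15982242639$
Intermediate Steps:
$p = -2498$ ($p = -2 + \left(-281 + 307\right) \left(-180 + 84\right) = -2 + 26 \left(-96\right) = -2 - 2496 = -2498$)
$t{\left(f \right)} = f \left(-2498 + f\right)$ ($t{\left(f \right)} = \left(f + \left(f - f\right)\right) \left(f - 2498\right) = \left(f + 0\right) \left(-2498 + f\right) = f \left(-2498 + f\right)$)
$\left(-45284 + 229833\right) \left(157848 - 244451\right) + t{\left(-98 \right)} = \left(-45284 + 229833\right) \left(157848 - 244451\right) - 98 \left(-2498 - 98\right) = 184549 \left(-86603\right) - -254408 = -15982497047 + 254408 = -15982242639$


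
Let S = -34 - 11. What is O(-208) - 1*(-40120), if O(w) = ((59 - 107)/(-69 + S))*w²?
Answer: 1108392/19 ≈ 58336.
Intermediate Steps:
S = -45
O(w) = 8*w²/19 (O(w) = ((59 - 107)/(-69 - 45))*w² = (-48/(-114))*w² = (-48*(-1/114))*w² = 8*w²/19)
O(-208) - 1*(-40120) = (8/19)*(-208)² - 1*(-40120) = (8/19)*43264 + 40120 = 346112/19 + 40120 = 1108392/19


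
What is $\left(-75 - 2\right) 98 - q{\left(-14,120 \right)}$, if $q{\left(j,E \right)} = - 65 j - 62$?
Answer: $-8394$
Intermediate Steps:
$q{\left(j,E \right)} = -62 - 65 j$
$\left(-75 - 2\right) 98 - q{\left(-14,120 \right)} = \left(-75 - 2\right) 98 - \left(-62 - -910\right) = \left(-77\right) 98 - \left(-62 + 910\right) = -7546 - 848 = -8394$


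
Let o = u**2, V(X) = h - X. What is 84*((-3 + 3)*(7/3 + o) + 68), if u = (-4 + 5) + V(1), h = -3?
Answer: 5712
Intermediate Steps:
V(X) = -3 - X
u = -3 (u = (-4 + 5) + (-3 - 1*1) = 1 + (-3 - 1) = 1 - 4 = -3)
o = 9 (o = (-3)**2 = 9)
84*((-3 + 3)*(7/3 + o) + 68) = 84*((-3 + 3)*(7/3 + 9) + 68) = 84*(0*(7*(1/3) + 9) + 68) = 84*(0*(7/3 + 9) + 68) = 84*(0*(34/3) + 68) = 84*(0 + 68) = 84*68 = 5712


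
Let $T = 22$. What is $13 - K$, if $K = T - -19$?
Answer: $-28$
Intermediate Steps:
$K = 41$ ($K = 22 - -19 = 22 + 19 = 41$)
$13 - K = 13 - 41 = -28$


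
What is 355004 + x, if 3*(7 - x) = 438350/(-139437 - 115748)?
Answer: 54356176891/153111 ≈ 3.5501e+5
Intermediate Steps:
x = 1159447/153111 (x = 7 - 438350/(3*(-139437 - 115748)) = 7 - 438350/(3*(-255185)) = 7 - 438350*(-1)/(3*255185) = 7 - 1/3*(-87670/51037) = 7 + 87670/153111 = 1159447/153111 ≈ 7.5726)
355004 + x = 355004 + 1159447/153111 = 54356176891/153111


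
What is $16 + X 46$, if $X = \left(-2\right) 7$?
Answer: $-628$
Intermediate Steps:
$X = -14$
$16 + X 46 = 16 - 644 = -628$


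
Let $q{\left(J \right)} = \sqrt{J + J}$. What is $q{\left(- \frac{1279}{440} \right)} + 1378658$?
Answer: $1378658 + \frac{i \sqrt{70345}}{110} \approx 1.3787 \cdot 10^{6} + 2.4111 i$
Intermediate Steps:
$q{\left(J \right)} = \sqrt{2} \sqrt{J}$ ($q{\left(J \right)} = \sqrt{2 J} = \sqrt{2} \sqrt{J}$)
$q{\left(- \frac{1279}{440} \right)} + 1378658 = \sqrt{2} \sqrt{- \frac{1279}{440}} + 1378658 = \sqrt{2} \frac{i \sqrt{140690}}{220} + 1378658 = \frac{i \sqrt{70345}}{110} + 1378658 = 1378658 + \frac{i \sqrt{70345}}{110}$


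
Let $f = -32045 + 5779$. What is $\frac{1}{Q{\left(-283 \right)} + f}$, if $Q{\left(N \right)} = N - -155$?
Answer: $- \frac{1}{26394} \approx -3.7887 \cdot 10^{-5}$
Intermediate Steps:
$f = -26266$
$Q{\left(N \right)} = 155 + N$ ($Q{\left(N \right)} = N + 155 = 155 + N$)
$\frac{1}{Q{\left(-283 \right)} + f} = \frac{1}{\left(155 - 283\right) - 26266} = \frac{1}{-128 - 26266} = \frac{1}{-26394} = - \frac{1}{26394}$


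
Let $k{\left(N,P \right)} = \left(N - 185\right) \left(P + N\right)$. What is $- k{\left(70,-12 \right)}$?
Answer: $6670$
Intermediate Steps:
$k{\left(N,P \right)} = \left(-185 + N\right) \left(N + P\right)$
$- k{\left(70,-12 \right)} = - (70^{2} - 12950 - -2220 + 70 \left(-12\right)) = - (4900 - 12950 + 2220 - 840) = \left(-1\right) \left(-6670\right) = 6670$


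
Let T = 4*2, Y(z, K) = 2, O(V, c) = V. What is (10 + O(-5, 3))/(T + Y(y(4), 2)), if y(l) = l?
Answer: ½ ≈ 0.50000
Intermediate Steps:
T = 8
(10 + O(-5, 3))/(T + Y(y(4), 2)) = (10 - 5)/(8 + 2) = 5/10 = 5*(⅒) = ½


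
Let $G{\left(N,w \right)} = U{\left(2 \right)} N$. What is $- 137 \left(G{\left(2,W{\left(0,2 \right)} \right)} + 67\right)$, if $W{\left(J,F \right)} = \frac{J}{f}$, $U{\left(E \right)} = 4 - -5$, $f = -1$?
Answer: $-11645$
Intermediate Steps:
$U{\left(E \right)} = 9$ ($U{\left(E \right)} = 4 + 5 = 9$)
$W{\left(J,F \right)} = - J$ ($W{\left(J,F \right)} = \frac{J}{-1} = J \left(-1\right) = - J$)
$G{\left(N,w \right)} = 9 N$
$- 137 \left(G{\left(2,W{\left(0,2 \right)} \right)} + 67\right) = - 137 \left(9 \cdot 2 + 67\right) = - 137 \left(18 + 67\right) = \left(-137\right) 85 = -11645$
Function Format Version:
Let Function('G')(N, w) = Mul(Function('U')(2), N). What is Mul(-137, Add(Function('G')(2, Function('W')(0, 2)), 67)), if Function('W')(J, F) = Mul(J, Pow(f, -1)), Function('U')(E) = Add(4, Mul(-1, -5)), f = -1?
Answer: -11645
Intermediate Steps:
Function('U')(E) = 9 (Function('U')(E) = Add(4, 5) = 9)
Function('W')(J, F) = Mul(-1, J) (Function('W')(J, F) = Mul(J, Pow(-1, -1)) = Mul(J, -1) = Mul(-1, J))
Function('G')(N, w) = Mul(9, N)
Mul(-137, Add(Function('G')(2, Function('W')(0, 2)), 67)) = Mul(-137, Add(Mul(9, 2), 67)) = Mul(-137, Add(18, 67)) = Mul(-137, 85) = -11645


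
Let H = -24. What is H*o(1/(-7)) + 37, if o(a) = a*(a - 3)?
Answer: 1285/49 ≈ 26.224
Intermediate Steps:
o(a) = a*(-3 + a)
H*o(1/(-7)) + 37 = -24*(-3 + 1/(-7))/(-7) + 37 = -(-24)*(-3 - ⅐)/7 + 37 = -(-24)*(-22)/(7*7) + 37 = -24*22/49 + 37 = -528/49 + 37 = 1285/49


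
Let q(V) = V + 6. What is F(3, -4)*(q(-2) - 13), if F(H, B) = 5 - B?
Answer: -81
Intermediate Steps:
q(V) = 6 + V
F(3, -4)*(q(-2) - 13) = (5 - 1*(-4))*((6 - 2) - 13) = (5 + 4)*(4 - 13) = 9*(-9) = -81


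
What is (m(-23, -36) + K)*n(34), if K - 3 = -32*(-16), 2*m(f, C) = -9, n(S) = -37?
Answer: -37777/2 ≈ -18889.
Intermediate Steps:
m(f, C) = -9/2 (m(f, C) = (½)*(-9) = -9/2)
K = 515 (K = 3 - 32*(-16) = 3 + 512 = 515)
(m(-23, -36) + K)*n(34) = (-9/2 + 515)*(-37) = (1021/2)*(-37) = -37777/2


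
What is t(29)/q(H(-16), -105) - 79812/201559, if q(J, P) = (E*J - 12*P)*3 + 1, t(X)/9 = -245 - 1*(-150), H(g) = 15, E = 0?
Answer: -24952743/40110241 ≈ -0.62210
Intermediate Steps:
t(X) = -855 (t(X) = 9*(-245 - 1*(-150)) = 9*(-245 + 150) = 9*(-95) = -855)
q(J, P) = 1 - 36*P (q(J, P) = (0*J - 12*P)*3 + 1 = (0 - 12*P)*3 + 1 = -12*P*3 + 1 = -36*P + 1 = 1 - 36*P)
t(29)/q(H(-16), -105) - 79812/201559 = -855/(1 - 36*(-105)) - 79812/201559 = -855/(1 + 3780) - 79812*1/201559 = -855/3781 - 79812/201559 = -855*1/3781 - 79812/201559 = -45/199 - 79812/201559 = -24952743/40110241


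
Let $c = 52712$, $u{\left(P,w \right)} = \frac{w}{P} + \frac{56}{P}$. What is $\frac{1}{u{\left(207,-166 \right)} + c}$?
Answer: $\frac{207}{10911274} \approx 1.8971 \cdot 10^{-5}$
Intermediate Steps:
$u{\left(P,w \right)} = \frac{56}{P} + \frac{w}{P}$
$\frac{1}{u{\left(207,-166 \right)} + c} = \frac{1}{\frac{56 - 166}{207} + 52712} = \frac{1}{\frac{1}{207} \left(-110\right) + 52712} = \frac{1}{- \frac{110}{207} + 52712} = \frac{1}{\frac{10911274}{207}} = \frac{207}{10911274}$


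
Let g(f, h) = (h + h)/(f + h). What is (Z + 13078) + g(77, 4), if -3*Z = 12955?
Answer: 709541/81 ≈ 8759.8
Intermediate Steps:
g(f, h) = 2*h/(f + h) (g(f, h) = (2*h)/(f + h) = 2*h/(f + h))
Z = -12955/3 (Z = -1/3*12955 = -12955/3 ≈ -4318.3)
(Z + 13078) + g(77, 4) = (-12955/3 + 13078) + 2*4/(77 + 4) = 26279/3 + 2*4/81 = 26279/3 + 2*4*(1/81) = 26279/3 + 8/81 = 709541/81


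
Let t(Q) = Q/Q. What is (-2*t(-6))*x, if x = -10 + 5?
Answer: 10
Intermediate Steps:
t(Q) = 1
x = -5
(-2*t(-6))*x = -2*1*(-5) = -2*(-5) = 10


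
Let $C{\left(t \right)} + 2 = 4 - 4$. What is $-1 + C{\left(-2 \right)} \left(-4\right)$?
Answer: $7$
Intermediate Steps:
$C{\left(t \right)} = -2$ ($C{\left(t \right)} = -2 + \left(4 - 4\right) = -2 + 0 = -2$)
$-1 + C{\left(-2 \right)} \left(-4\right) = -1 - -8 = -1 + 8 = 7$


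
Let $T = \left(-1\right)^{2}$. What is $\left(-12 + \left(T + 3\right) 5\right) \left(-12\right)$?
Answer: $-96$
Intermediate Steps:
$T = 1$
$\left(-12 + \left(T + 3\right) 5\right) \left(-12\right) = \left(-12 + \left(1 + 3\right) 5\right) \left(-12\right) = \left(-12 + 4 \cdot 5\right) \left(-12\right) = \left(-12 + 20\right) \left(-12\right) = 8 \left(-12\right) = -96$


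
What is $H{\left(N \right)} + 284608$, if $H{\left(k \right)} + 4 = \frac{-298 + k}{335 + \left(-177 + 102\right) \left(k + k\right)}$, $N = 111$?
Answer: $\frac{4643314447}{16315} \approx 2.846 \cdot 10^{5}$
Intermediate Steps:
$H{\left(k \right)} = -4 + \frac{-298 + k}{335 - 150 k}$ ($H{\left(k \right)} = -4 + \frac{-298 + k}{335 + \left(-177 + 102\right) \left(k + k\right)} = -4 + \frac{-298 + k}{335 - 75 \cdot 2 k} = -4 + \frac{-298 + k}{335 - 150 k}$)
$H{\left(N \right)} + 284608 = \frac{1638 - 66711}{5 \left(-67 + 30 \cdot 111\right)} + 284608 = \frac{1638 - 66711}{5 \left(-67 + 3330\right)} + 284608 = \frac{1}{5} \cdot \frac{1}{3263} \left(-65073\right) + 284608 = - \frac{65073}{16315} + 284608 = \frac{4643314447}{16315}$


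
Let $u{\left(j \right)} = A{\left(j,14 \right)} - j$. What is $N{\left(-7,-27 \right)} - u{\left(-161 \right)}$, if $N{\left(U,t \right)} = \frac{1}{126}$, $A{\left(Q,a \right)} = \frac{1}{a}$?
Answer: $- \frac{10147}{63} \approx -161.06$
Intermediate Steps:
$N{\left(U,t \right)} = \frac{1}{126}$
$u{\left(j \right)} = \frac{1}{14} - j$
$N{\left(-7,-27 \right)} - u{\left(-161 \right)} = \frac{1}{126} - \left(\frac{1}{14} - -161\right) = \frac{1}{126} - \left(\frac{1}{14} + 161\right) = \frac{1}{126} - \frac{2255}{14} = - \frac{10147}{63}$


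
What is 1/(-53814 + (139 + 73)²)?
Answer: -1/8870 ≈ -0.00011274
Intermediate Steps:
1/(-53814 + (139 + 73)²) = 1/(-53814 + 212²) = 1/(-53814 + 44944) = 1/(-8870) = -1/8870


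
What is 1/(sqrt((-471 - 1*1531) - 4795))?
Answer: -I*sqrt(6797)/6797 ≈ -0.012129*I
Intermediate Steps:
1/(sqrt((-471 - 1*1531) - 4795)) = 1/(sqrt((-471 - 1531) - 4795)) = 1/(sqrt(-2002 - 4795)) = 1/(sqrt(-6797)) = 1/(I*sqrt(6797)) = -I*sqrt(6797)/6797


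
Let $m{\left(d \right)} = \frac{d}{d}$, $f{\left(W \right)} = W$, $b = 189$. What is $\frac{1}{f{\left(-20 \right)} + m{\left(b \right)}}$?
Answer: $- \frac{1}{19} \approx -0.052632$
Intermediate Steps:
$m{\left(d \right)} = 1$
$\frac{1}{f{\left(-20 \right)} + m{\left(b \right)}} = \frac{1}{-20 + 1} = \frac{1}{-19} = - \frac{1}{19}$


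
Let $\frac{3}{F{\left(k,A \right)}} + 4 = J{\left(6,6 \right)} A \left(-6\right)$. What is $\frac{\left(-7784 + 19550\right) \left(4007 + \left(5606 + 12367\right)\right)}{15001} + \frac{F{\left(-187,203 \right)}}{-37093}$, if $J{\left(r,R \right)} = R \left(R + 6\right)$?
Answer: $\frac{120184938347970429}{6971299222300} \approx 17240.0$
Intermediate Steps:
$J{\left(r,R \right)} = R \left(6 + R\right)$
$F{\left(k,A \right)} = \frac{3}{-4 - 432 A}$ ($F{\left(k,A \right)} = \frac{3}{-4 + 6 \left(6 + 6\right) A \left(-6\right)} = \frac{3}{-4 + 6 \cdot 12 A \left(-6\right)} = \frac{3}{-4 + 72 A \left(-6\right)} = \frac{3}{-4 - 432 A}$)
$\frac{\left(-7784 + 19550\right) \left(4007 + \left(5606 + 12367\right)\right)}{15001} + \frac{F{\left(-187,203 \right)}}{-37093} = \frac{\left(-7784 + 19550\right) \left(4007 + \left(5606 + 12367\right)\right)}{15001} + \frac{\left(-3\right) \frac{1}{4 + 432 \cdot 203}}{-37093} = 11766 \left(4007 + 17973\right) \frac{1}{15001} + - \frac{3}{4 + 87696} \left(- \frac{1}{37093}\right) = 11766 \cdot 21980 \cdot \frac{1}{15001} + - \frac{3}{87700} \left(- \frac{1}{37093}\right) = 258616680 \cdot \frac{1}{15001} + \left(-3\right) \frac{1}{87700} \left(- \frac{1}{37093}\right) = \frac{36945240}{2143} - - \frac{3}{3253056100} = \frac{36945240}{2143} + \frac{3}{3253056100} = \frac{120184938347970429}{6971299222300}$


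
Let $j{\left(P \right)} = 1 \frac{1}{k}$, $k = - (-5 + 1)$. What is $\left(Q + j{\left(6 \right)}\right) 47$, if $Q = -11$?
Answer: $- \frac{2021}{4} \approx -505.25$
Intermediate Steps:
$k = 4$ ($k = \left(-1\right) \left(-4\right) = 4$)
$j{\left(P \right)} = \frac{1}{4}$ ($j{\left(P \right)} = 1 \cdot \frac{1}{4} = \frac{1}{4}$)
$\left(Q + j{\left(6 \right)}\right) 47 = \left(-11 + \frac{1}{4}\right) 47 = \left(- \frac{43}{4}\right) 47 = - \frac{2021}{4}$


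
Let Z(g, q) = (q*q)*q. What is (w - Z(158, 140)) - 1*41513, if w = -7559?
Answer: -2793072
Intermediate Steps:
Z(g, q) = q³ (Z(g, q) = q²*q = q³)
(w - Z(158, 140)) - 1*41513 = (-7559 - 1*140³) - 1*41513 = (-7559 - 1*2744000) - 41513 = (-7559 - 2744000) - 41513 = -2751559 - 41513 = -2793072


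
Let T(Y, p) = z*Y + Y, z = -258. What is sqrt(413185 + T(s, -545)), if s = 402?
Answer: sqrt(309871) ≈ 556.66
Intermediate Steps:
T(Y, p) = -257*Y (T(Y, p) = -258*Y + Y = -257*Y)
sqrt(413185 + T(s, -545)) = sqrt(413185 - 257*402) = sqrt(413185 - 103314) = sqrt(309871)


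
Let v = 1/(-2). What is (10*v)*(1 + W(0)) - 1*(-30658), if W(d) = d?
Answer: 30653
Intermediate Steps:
v = -½ ≈ -0.50000
(10*v)*(1 + W(0)) - 1*(-30658) = (10*(-½))*(1 + 0) - 1*(-30658) = -5*1 + 30658 = -5 + 30658 = 30653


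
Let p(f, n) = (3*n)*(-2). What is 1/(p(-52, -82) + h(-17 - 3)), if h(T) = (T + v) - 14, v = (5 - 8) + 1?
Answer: 1/456 ≈ 0.0021930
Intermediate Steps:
v = -2 (v = -3 + 1 = -2)
p(f, n) = -6*n
h(T) = -16 + T (h(T) = (T - 2) - 14 = (-2 + T) - 14 = -16 + T)
1/(p(-52, -82) + h(-17 - 3)) = 1/(-6*(-82) + (-16 + (-17 - 3))) = 1/(492 + (-16 - 20)) = 1/(492 - 36) = 1/456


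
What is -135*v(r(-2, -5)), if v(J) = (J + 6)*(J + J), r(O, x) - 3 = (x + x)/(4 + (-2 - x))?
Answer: -157410/49 ≈ -3212.4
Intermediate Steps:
r(O, x) = 3 + 2*x/(2 - x) (r(O, x) = 3 + (x + x)/(4 + (-2 - x)) = 3 + (2*x)/(2 - x) = 3 + 2*x/(2 - x))
v(J) = 2*J*(6 + J) (v(J) = (6 + J)*(2*J) = 2*J*(6 + J))
-135*v(r(-2, -5)) = -270*(-6 - 5)/(-2 - 5)*(6 + (-6 - 5)/(-2 - 5)) = -270*-11/(-7)*(6 - 11/(-7)) = -270*(-1/7*(-11))*(6 - 1/7*(-11)) = -270*11*(6 + 11/7)/7 = -270*11*53/(7*7) = -135*1166/49 = -157410/49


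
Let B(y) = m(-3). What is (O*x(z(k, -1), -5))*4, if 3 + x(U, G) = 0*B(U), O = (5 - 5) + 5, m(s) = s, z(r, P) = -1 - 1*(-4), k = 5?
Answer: -60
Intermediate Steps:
z(r, P) = 3 (z(r, P) = -1 + 4 = 3)
O = 5 (O = 0 + 5 = 5)
B(y) = -3
x(U, G) = -3 (x(U, G) = -3 + 0*(-3) = -3 + 0 = -3)
(O*x(z(k, -1), -5))*4 = (5*(-3))*4 = -15*4 = -60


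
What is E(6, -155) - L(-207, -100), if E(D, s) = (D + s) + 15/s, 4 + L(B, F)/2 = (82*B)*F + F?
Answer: -105236974/31 ≈ -3.3947e+6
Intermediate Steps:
L(B, F) = -8 + 2*F + 164*B*F (L(B, F) = -8 + 2*((82*B)*F + F) = -8 + 2*(82*B*F + F) = -8 + 2*(F + 82*B*F) = -8 + (2*F + 164*B*F) = -8 + 2*F + 164*B*F)
E(D, s) = D + s + 15/s
E(6, -155) - L(-207, -100) = (6 - 155 + 15/(-155)) - (-8 + 2*(-100) + 164*(-207)*(-100)) = (6 - 155 + 15*(-1/155)) - (-8 - 200 + 3394800) = (6 - 155 - 3/31) - 1*3394592 = -4622/31 - 3394592 = -105236974/31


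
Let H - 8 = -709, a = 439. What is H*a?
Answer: -307739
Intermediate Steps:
H = -701 (H = 8 - 709 = -701)
H*a = -701*439 = -307739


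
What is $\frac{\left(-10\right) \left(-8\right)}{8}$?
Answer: $10$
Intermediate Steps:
$\frac{\left(-10\right) \left(-8\right)}{8} = 80 \cdot \frac{1}{8} = 10$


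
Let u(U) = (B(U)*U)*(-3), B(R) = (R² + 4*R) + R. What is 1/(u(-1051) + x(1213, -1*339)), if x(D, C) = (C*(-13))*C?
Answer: 1/3464743965 ≈ 2.8862e-10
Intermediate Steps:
B(R) = R² + 5*R
x(D, C) = -13*C² (x(D, C) = (-13*C)*C = -13*C²)
u(U) = -3*U²*(5 + U) (u(U) = ((U*(5 + U))*U)*(-3) = (U²*(5 + U))*(-3) = -3*U²*(5 + U))
1/(u(-1051) + x(1213, -1*339)) = 1/(3*(-1051)²*(-5 - 1*(-1051)) - 13*(-1*339)²) = 1/(3*1104601*(-5 + 1051) - 13*(-339)²) = 1/(3*1104601*1046 - 13*114921) = 1/(3466237938 - 1493973) = 1/3464743965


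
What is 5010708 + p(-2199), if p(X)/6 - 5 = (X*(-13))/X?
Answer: 5010660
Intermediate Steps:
p(X) = -48 (p(X) = 30 + 6*((X*(-13))/X) = 30 + 6*((-13*X)/X) = 30 + 6*(-13) = 30 - 78 = -48)
5010708 + p(-2199) = 5010708 - 48 = 5010660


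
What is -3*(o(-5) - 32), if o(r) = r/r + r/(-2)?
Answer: 171/2 ≈ 85.500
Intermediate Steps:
o(r) = 1 - r/2 (o(r) = 1 + r*(-½) = 1 - r/2)
-3*(o(-5) - 32) = -3*((1 - ½*(-5)) - 32) = -3*((1 + 5/2) - 32) = -3*(7/2 - 32) = -3*(-57/2) = 171/2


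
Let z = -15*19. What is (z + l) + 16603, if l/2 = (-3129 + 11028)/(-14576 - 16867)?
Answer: 171023692/10481 ≈ 16318.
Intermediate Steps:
l = -5266/10481 (l = 2*((-3129 + 11028)/(-14576 - 16867)) = 2*(7899/(-31443)) = 2*(7899*(-1/31443)) = 2*(-2633/10481) = -5266/10481 ≈ -0.50243)
z = -285
(z + l) + 16603 = (-285 - 5266/10481) + 16603 = -2992351/10481 + 16603 = 171023692/10481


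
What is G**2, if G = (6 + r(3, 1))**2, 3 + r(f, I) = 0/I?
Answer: 81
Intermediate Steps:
r(f, I) = -3 (r(f, I) = -3 + 0/I = -3 + 0 = -3)
G = 9 (G = (6 - 3)**2 = 3**2 = 9)
G**2 = 9**2 = 81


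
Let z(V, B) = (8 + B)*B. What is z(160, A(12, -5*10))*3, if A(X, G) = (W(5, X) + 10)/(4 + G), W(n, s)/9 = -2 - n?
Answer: 66939/2116 ≈ 31.635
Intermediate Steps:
W(n, s) = -18 - 9*n (W(n, s) = 9*(-2 - n) = -18 - 9*n)
A(X, G) = -53/(4 + G) (A(X, G) = ((-18 - 9*5) + 10)/(4 + G) = ((-18 - 45) + 10)/(4 + G) = (-63 + 10)/(4 + G) = -53/(4 + G))
z(V, B) = B*(8 + B)
z(160, A(12, -5*10))*3 = ((-53/(4 - 5*10))*(8 - 53/(4 - 5*10)))*3 = ((-53/(4 - 50))*(8 - 53/(4 - 50)))*3 = ((-53/(-46))*(8 - 53/(-46)))*3 = ((-53*(-1/46))*(8 - 53*(-1/46)))*3 = (53*(8 + 53/46)/46)*3 = ((53/46)*(421/46))*3 = (22313/2116)*3 = 66939/2116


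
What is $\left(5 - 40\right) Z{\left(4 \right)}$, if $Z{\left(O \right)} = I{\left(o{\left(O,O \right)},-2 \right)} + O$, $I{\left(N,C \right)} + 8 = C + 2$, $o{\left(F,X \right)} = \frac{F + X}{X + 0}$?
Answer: $140$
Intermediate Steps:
$o{\left(F,X \right)} = \frac{F + X}{X}$
$I{\left(N,C \right)} = -6 + C$ ($I{\left(N,C \right)} = -8 + \left(C + 2\right) = -8 + \left(2 + C\right) = -6 + C$)
$Z{\left(O \right)} = -8 + O$ ($Z{\left(O \right)} = \left(-6 - 2\right) + O = -8 + O$)
$\left(5 - 40\right) Z{\left(4 \right)} = \left(5 - 40\right) \left(-8 + 4\right) = \left(-35\right) \left(-4\right) = 140$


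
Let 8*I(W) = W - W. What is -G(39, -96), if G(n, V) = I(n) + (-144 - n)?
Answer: 183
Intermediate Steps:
I(W) = 0 (I(W) = (W - W)/8 = (⅛)*0 = 0)
G(n, V) = -144 - n (G(n, V) = 0 + (-144 - n) = -144 - n)
-G(39, -96) = -(-144 - 1*39) = -(-144 - 39) = -1*(-183) = 183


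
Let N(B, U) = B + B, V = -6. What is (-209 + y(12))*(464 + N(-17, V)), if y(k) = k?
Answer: -84710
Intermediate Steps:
N(B, U) = 2*B
(-209 + y(12))*(464 + N(-17, V)) = (-209 + 12)*(464 + 2*(-17)) = -197*(464 - 34) = -197*430 = -84710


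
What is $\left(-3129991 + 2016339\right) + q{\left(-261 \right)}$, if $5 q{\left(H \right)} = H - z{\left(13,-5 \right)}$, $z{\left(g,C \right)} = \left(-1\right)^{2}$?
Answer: $- \frac{5568522}{5} \approx -1.1137 \cdot 10^{6}$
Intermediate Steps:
$z{\left(g,C \right)} = 1$
$q{\left(H \right)} = - \frac{1}{5} + \frac{H}{5}$ ($q{\left(H \right)} = \frac{H - 1}{5} = \frac{-1 + H}{5} = - \frac{1}{5} + \frac{H}{5}$)
$\left(-3129991 + 2016339\right) + q{\left(-261 \right)} = \left(-3129991 + 2016339\right) + \left(- \frac{1}{5} + \frac{1}{5} \left(-261\right)\right) = -1113652 - \frac{262}{5} = - \frac{5568522}{5}$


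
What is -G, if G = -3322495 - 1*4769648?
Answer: 8092143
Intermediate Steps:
G = -8092143 (G = -3322495 - 4769648 = -8092143)
-G = -1*(-8092143) = 8092143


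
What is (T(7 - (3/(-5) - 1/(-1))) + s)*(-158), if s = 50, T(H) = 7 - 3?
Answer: -8532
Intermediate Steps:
T(H) = 4
(T(7 - (3/(-5) - 1/(-1))) + s)*(-158) = (4 + 50)*(-158) = 54*(-158) = -8532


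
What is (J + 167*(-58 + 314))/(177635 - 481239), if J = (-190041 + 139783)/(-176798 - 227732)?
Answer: -8647258409/61408463060 ≈ -0.14082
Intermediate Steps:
J = 25129/202265 (J = -50258/(-404530) = -50258*(-1/404530) = 25129/202265 ≈ 0.12424)
(J + 167*(-58 + 314))/(177635 - 481239) = (25129/202265 + 167*(-58 + 314))/(177635 - 481239) = (25129/202265 + 167*256)/(-303604) = (25129/202265 + 42752)*(-1/303604) = (8647258409/202265)*(-1/303604) = -8647258409/61408463060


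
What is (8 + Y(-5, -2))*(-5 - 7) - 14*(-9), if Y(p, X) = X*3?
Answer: 102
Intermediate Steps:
Y(p, X) = 3*X
(8 + Y(-5, -2))*(-5 - 7) - 14*(-9) = (8 + 3*(-2))*(-5 - 7) - 14*(-9) = (8 - 6)*(-12) + 126 = 2*(-12) + 126 = -24 + 126 = 102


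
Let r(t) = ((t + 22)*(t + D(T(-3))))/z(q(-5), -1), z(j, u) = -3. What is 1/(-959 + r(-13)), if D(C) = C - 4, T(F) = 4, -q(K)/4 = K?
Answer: -1/920 ≈ -0.0010870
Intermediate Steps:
q(K) = -4*K
D(C) = -4 + C
r(t) = -t*(22 + t)/3 (r(t) = ((t + 22)*(t + (-4 + 4)))/(-3) = ((22 + t)*(t + 0))*(-⅓) = ((22 + t)*t)*(-⅓) = (t*(22 + t))*(-⅓) = -t*(22 + t)/3)
1/(-959 + r(-13)) = 1/(-959 + (⅓)*(-13)*(-22 - 1*(-13))) = 1/(-959 + (⅓)*(-13)*(-22 + 13)) = 1/(-959 + (⅓)*(-13)*(-9)) = 1/(-959 + 39) = 1/(-920) = -1/920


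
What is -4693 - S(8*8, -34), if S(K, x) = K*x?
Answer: -2517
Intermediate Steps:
-4693 - S(8*8, -34) = -4693 - 8*8*(-34) = -4693 - 64*(-34) = -4693 - 1*(-2176) = -4693 + 2176 = -2517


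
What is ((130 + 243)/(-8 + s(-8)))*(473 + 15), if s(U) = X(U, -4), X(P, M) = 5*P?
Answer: -22753/6 ≈ -3792.2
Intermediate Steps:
s(U) = 5*U
((130 + 243)/(-8 + s(-8)))*(473 + 15) = ((130 + 243)/(-8 + 5*(-8)))*(473 + 15) = (373/(-8 - 40))*488 = (373/(-48))*488 = (373*(-1/48))*488 = -373/48*488 = -22753/6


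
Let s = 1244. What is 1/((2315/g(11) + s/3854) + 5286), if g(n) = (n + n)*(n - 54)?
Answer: 1822942/9632198819 ≈ 0.00018925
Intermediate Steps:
g(n) = 2*n*(-54 + n) (g(n) = (2*n)*(-54 + n) = 2*n*(-54 + n))
1/((2315/g(11) + s/3854) + 5286) = 1/((2315/((2*11*(-54 + 11))) + 1244/3854) + 5286) = 1/((2315/((2*11*(-43))) + 1244*(1/3854)) + 5286) = 1/((2315/(-946) + 622/1927) + 5286) = 1/((2315*(-1/946) + 622/1927) + 5286) = 1/((-2315/946 + 622/1927) + 5286) = 1/(-3872593/1822942 + 5286) = 1/(9632198819/1822942) = 1822942/9632198819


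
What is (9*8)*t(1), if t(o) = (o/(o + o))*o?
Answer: 36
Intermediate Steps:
t(o) = o/2 (t(o) = (o/((2*o)))*o = ((1/(2*o))*o)*o = o/2)
(9*8)*t(1) = (9*8)*((½)*1) = 72*(½) = 36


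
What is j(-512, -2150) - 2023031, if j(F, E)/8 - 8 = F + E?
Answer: -2044263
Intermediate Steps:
j(F, E) = 64 + 8*E + 8*F (j(F, E) = 64 + 8*(F + E) = 64 + 8*(E + F) = 64 + (8*E + 8*F) = 64 + 8*E + 8*F)
j(-512, -2150) - 2023031 = (64 + 8*(-2150) + 8*(-512)) - 2023031 = (64 - 17200 - 4096) - 2023031 = -21232 - 2023031 = -2044263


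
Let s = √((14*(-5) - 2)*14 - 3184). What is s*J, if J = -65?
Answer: -260*I*√262 ≈ -4208.5*I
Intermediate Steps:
s = 4*I*√262 (s = √((-70 - 2)*14 - 3184) = √(-72*14 - 3184) = √(-1008 - 3184) = √(-4192) = 4*I*√262 ≈ 64.746*I)
s*J = (4*I*√262)*(-65) = -260*I*√262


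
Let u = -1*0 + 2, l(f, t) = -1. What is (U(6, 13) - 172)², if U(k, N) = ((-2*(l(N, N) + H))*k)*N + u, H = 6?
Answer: 902500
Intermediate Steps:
u = 2 (u = 0 + 2 = 2)
U(k, N) = 2 - 10*N*k (U(k, N) = ((-2*(-1 + 6))*k)*N + 2 = ((-2*5)*k)*N + 2 = (-10*k)*N + 2 = -10*N*k + 2 = 2 - 10*N*k)
(U(6, 13) - 172)² = ((2 - 10*13*6) - 172)² = ((2 - 780) - 172)² = (-778 - 172)² = (-950)² = 902500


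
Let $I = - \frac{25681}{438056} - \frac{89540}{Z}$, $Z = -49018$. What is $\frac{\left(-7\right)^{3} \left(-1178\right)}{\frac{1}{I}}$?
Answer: $\frac{3834947524672257}{5368157252} \approx 7.1439 \cdot 10^{5}$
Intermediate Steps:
$I = \frac{18982351491}{10736314504}$ ($I = - \frac{25681}{438056} - \frac{89540}{-49018} = \left(-25681\right) \frac{1}{438056} - - \frac{44770}{24509} = - \frac{25681}{438056} + \frac{44770}{24509} = \frac{18982351491}{10736314504} \approx 1.7681$)
$\frac{\left(-7\right)^{3} \left(-1178\right)}{\frac{1}{I}} = \frac{\left(-7\right)^{3} \left(-1178\right)}{\frac{1}{\frac{18982351491}{10736314504}}} = \frac{\left(-343\right) \left(-1178\right)}{\frac{10736314504}{18982351491}} = 404054 \cdot \frac{18982351491}{10736314504} = \frac{3834947524672257}{5368157252}$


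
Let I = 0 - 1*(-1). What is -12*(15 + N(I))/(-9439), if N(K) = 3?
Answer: 216/9439 ≈ 0.022884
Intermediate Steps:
I = 1 (I = 0 + 1 = 1)
-12*(15 + N(I))/(-9439) = -12*(15 + 3)/(-9439) = -12*18*(-1/9439) = -216*(-1/9439) = 216/9439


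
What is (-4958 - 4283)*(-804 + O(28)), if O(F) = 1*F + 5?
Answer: 7124811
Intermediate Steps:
O(F) = 5 + F (O(F) = F + 5 = 5 + F)
(-4958 - 4283)*(-804 + O(28)) = (-4958 - 4283)*(-804 + (5 + 28)) = -9241*(-804 + 33) = -9241*(-771) = 7124811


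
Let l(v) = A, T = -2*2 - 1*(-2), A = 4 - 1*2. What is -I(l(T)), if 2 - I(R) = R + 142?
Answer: 142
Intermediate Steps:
A = 2 (A = 4 - 2 = 2)
T = -2 (T = -4 + 2 = -2)
l(v) = 2
I(R) = -140 - R (I(R) = 2 - (R + 142) = 2 - (142 + R) = 2 + (-142 - R) = -140 - R)
-I(l(T)) = -(-140 - 1*2) = -(-140 - 2) = -1*(-142) = 142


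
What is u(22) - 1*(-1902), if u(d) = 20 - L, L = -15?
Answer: 1937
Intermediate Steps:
u(d) = 35 (u(d) = 20 - 1*(-15) = 20 + 15 = 35)
u(22) - 1*(-1902) = 35 - 1*(-1902) = 35 + 1902 = 1937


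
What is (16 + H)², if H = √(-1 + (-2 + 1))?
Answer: (16 + I*√2)² ≈ 254.0 + 45.255*I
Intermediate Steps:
H = I*√2 (H = √(-1 - 1) = √(-2) = I*√2 ≈ 1.4142*I)
(16 + H)² = (16 + I*√2)²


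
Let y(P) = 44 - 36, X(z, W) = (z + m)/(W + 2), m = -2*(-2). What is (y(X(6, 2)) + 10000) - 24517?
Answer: -14509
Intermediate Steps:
m = 4
X(z, W) = (4 + z)/(2 + W) (X(z, W) = (z + 4)/(W + 2) = (4 + z)/(2 + W))
y(P) = 8
(y(X(6, 2)) + 10000) - 24517 = (8 + 10000) - 24517 = 10008 - 24517 = -14509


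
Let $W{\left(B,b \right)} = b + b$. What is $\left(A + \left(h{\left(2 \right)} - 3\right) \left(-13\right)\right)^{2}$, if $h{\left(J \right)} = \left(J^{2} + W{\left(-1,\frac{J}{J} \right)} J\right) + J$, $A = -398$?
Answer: $239121$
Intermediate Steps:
$W{\left(B,b \right)} = 2 b$
$h{\left(J \right)} = J^{2} + 3 J$ ($h{\left(J \right)} = \left(J^{2} + 2 \frac{J}{J} J\right) + J = \left(J^{2} + 2 \cdot 1 J\right) + J = \left(J^{2} + 2 J\right) + J = J^{2} + 3 J$)
$\left(A + \left(h{\left(2 \right)} - 3\right) \left(-13\right)\right)^{2} = \left(-398 + \left(2 \left(3 + 2\right) - 3\right) \left(-13\right)\right)^{2} = \left(-398 + \left(2 \cdot 5 - 3\right) \left(-13\right)\right)^{2} = \left(-398 + \left(10 - 3\right) \left(-13\right)\right)^{2} = \left(-398 + 7 \left(-13\right)\right)^{2} = \left(-398 - 91\right)^{2} = \left(-489\right)^{2} = 239121$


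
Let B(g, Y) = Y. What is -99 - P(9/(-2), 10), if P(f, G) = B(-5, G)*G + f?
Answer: -389/2 ≈ -194.50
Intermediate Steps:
P(f, G) = f + G² (P(f, G) = G*G + f = G² + f = f + G²)
-99 - P(9/(-2), 10) = -99 - (9/(-2) + 10²) = -99 - (9*(-½) + 100) = -99 - (-9/2 + 100) = -99 - 1*191/2 = -99 - 191/2 = -389/2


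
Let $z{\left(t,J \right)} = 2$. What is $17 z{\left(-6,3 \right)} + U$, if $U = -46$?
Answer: $-12$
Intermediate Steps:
$17 z{\left(-6,3 \right)} + U = 17 \cdot 2 - 46 = 34 - 46 = -12$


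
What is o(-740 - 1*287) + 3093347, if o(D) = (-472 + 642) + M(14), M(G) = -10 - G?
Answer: 3093493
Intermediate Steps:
o(D) = 146 (o(D) = (-472 + 642) + (-10 - 1*14) = 170 + (-10 - 14) = 170 - 24 = 146)
o(-740 - 1*287) + 3093347 = 146 + 3093347 = 3093493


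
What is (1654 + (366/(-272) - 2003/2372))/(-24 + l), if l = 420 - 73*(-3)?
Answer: 44405057/16532840 ≈ 2.6859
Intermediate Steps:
l = 639 (l = 420 - 1*(-219) = 420 + 219 = 639)
(1654 + (366/(-272) - 2003/2372))/(-24 + l) = (1654 + (366/(-272) - 2003/2372))/(-24 + 639) = (1654 + (366*(-1/272) - 2003*1/2372))/615 = (1654 + (-183/136 - 2003/2372))*(1/615) = (1654 - 176621/80648)*(1/615) = (133215171/80648)*(1/615) = 44405057/16532840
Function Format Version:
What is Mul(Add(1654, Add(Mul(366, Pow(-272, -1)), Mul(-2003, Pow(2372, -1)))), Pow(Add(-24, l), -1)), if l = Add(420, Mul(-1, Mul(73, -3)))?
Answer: Rational(44405057, 16532840) ≈ 2.6859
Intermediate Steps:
l = 639 (l = Add(420, Mul(-1, -219)) = Add(420, 219) = 639)
Mul(Add(1654, Add(Mul(366, Pow(-272, -1)), Mul(-2003, Pow(2372, -1)))), Pow(Add(-24, l), -1)) = Mul(Add(1654, Add(Mul(366, Pow(-272, -1)), Mul(-2003, Pow(2372, -1)))), Pow(Add(-24, 639), -1)) = Mul(Add(1654, Add(Mul(366, Rational(-1, 272)), Mul(-2003, Rational(1, 2372)))), Pow(615, -1)) = Mul(Add(1654, Add(Rational(-183, 136), Rational(-2003, 2372))), Rational(1, 615)) = Mul(Add(1654, Rational(-176621, 80648)), Rational(1, 615)) = Mul(Rational(133215171, 80648), Rational(1, 615)) = Rational(44405057, 16532840)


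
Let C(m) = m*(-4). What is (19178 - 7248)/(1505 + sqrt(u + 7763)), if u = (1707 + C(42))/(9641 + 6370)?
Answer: 10647107450/1338556309 - 23860*sqrt(682471247)/1338556309 ≈ 7.4885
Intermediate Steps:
C(m) = -4*m
u = 57/593 (u = (1707 - 4*42)/(9641 + 6370) = (1707 - 168)/16011 = 1539*(1/16011) = 57/593 ≈ 0.096121)
(19178 - 7248)/(1505 + sqrt(u + 7763)) = (19178 - 7248)/(1505 + sqrt(57/593 + 7763)) = 11930/(1505 + sqrt(4603516/593)) = 11930/(1505 + 2*sqrt(682471247)/593)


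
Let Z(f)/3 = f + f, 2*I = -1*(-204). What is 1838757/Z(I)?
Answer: 612919/204 ≈ 3004.5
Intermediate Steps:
I = 102 (I = (-1*(-204))/2 = (½)*204 = 102)
Z(f) = 6*f (Z(f) = 3*(f + f) = 3*(2*f) = 6*f)
1838757/Z(I) = 1838757/((6*102)) = 1838757/612 = 1838757*(1/612) = 612919/204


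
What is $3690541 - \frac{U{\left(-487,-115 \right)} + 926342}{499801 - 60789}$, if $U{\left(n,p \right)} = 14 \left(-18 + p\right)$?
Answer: $\frac{405047715253}{109753} \approx 3.6905 \cdot 10^{6}$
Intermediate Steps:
$U{\left(n,p \right)} = -252 + 14 p$
$3690541 - \frac{U{\left(-487,-115 \right)} + 926342}{499801 - 60789} = 3690541 - \frac{\left(-252 + 14 \left(-115\right)\right) + 926342}{499801 - 60789} = 3690541 - \frac{\left(-252 - 1610\right) + 926342}{439012} = 3690541 - \left(-1862 + 926342\right) \frac{1}{439012} = 3690541 - 924480 \cdot \frac{1}{439012} = 3690541 - \frac{231120}{109753} = \frac{405047715253}{109753}$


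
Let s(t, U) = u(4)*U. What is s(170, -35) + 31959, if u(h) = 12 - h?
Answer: 31679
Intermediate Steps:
s(t, U) = 8*U (s(t, U) = (12 - 1*4)*U = (12 - 4)*U = 8*U)
s(170, -35) + 31959 = 8*(-35) + 31959 = -280 + 31959 = 31679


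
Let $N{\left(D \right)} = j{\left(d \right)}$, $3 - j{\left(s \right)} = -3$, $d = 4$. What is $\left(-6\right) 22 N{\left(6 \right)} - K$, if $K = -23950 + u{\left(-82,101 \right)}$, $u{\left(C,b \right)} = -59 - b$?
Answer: $23318$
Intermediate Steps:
$j{\left(s \right)} = 6$ ($j{\left(s \right)} = 3 - -3 = 3 + 3 = 6$)
$N{\left(D \right)} = 6$
$K = -24110$ ($K = -23950 - 160 = -24110$)
$\left(-6\right) 22 N{\left(6 \right)} - K = \left(-6\right) 22 \cdot 6 - -24110 = \left(-132\right) 6 + 24110 = -792 + 24110 = 23318$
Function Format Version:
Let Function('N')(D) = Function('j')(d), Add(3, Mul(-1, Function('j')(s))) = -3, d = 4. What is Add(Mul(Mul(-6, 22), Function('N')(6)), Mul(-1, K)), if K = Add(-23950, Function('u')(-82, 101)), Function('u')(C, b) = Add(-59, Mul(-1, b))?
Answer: 23318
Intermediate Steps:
Function('j')(s) = 6 (Function('j')(s) = Add(3, Mul(-1, -3)) = Add(3, 3) = 6)
Function('N')(D) = 6
K = -24110 (K = Add(-23950, Add(-59, Mul(-1, 101))) = Add(-23950, Add(-59, -101)) = Add(-23950, -160) = -24110)
Add(Mul(Mul(-6, 22), Function('N')(6)), Mul(-1, K)) = Add(Mul(Mul(-6, 22), 6), Mul(-1, -24110)) = Add(Mul(-132, 6), 24110) = Add(-792, 24110) = 23318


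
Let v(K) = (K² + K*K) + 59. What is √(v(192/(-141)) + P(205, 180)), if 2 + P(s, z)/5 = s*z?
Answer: 3*√45297437/47 ≈ 429.60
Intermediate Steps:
P(s, z) = -10 + 5*s*z (P(s, z) = -10 + 5*(s*z) = -10 + 5*s*z)
v(K) = 59 + 2*K² (v(K) = (K² + K²) + 59 = 2*K² + 59 = 59 + 2*K²)
√(v(192/(-141)) + P(205, 180)) = √((59 + 2*(192/(-141))²) + (-10 + 5*205*180)) = √((59 + 2*(192*(-1/141))²) + (-10 + 184500)) = √((59 + 2*(-64/47)²) + 184490) = √((59 + 2*(4096/2209)) + 184490) = √((59 + 8192/2209) + 184490) = √(138523/2209 + 184490) = √(407676933/2209) = 3*√45297437/47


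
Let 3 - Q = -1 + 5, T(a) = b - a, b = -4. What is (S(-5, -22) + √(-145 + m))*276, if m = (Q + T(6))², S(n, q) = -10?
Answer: -2760 + 552*I*√6 ≈ -2760.0 + 1352.1*I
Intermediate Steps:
T(a) = -4 - a
Q = -1 (Q = 3 - (-1 + 5) = 3 - 1*4 = 3 - 4 = -1)
m = 121 (m = (-1 + (-4 - 1*6))² = (-1 + (-4 - 6))² = (-1 - 10)² = (-11)² = 121)
(S(-5, -22) + √(-145 + m))*276 = (-10 + √(-145 + 121))*276 = (-10 + √(-24))*276 = (-10 + 2*I*√6)*276 = -2760 + 552*I*√6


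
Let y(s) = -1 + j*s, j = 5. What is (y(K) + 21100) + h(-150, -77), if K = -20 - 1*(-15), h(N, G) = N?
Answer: 20924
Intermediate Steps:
K = -5 (K = -20 + 15 = -5)
y(s) = -1 + 5*s
(y(K) + 21100) + h(-150, -77) = ((-1 + 5*(-5)) + 21100) - 150 = ((-1 - 25) + 21100) - 150 = (-26 + 21100) - 150 = 21074 - 150 = 20924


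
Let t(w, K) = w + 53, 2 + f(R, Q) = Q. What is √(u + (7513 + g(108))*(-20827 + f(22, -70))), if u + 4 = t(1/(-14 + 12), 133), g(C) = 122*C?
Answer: 5*I*√69180698/2 ≈ 20794.0*I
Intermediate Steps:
f(R, Q) = -2 + Q
t(w, K) = 53 + w
u = 97/2 (u = -4 + (53 + 1/(-14 + 12)) = -4 + (53 + 1/(-2)) = -4 + (53 - ½) = -4 + 105/2 = 97/2 ≈ 48.500)
√(u + (7513 + g(108))*(-20827 + f(22, -70))) = √(97/2 + (7513 + 122*108)*(-20827 + (-2 - 70))) = √(97/2 + (7513 + 13176)*(-20827 - 72)) = √(97/2 + 20689*(-20899)) = √(97/2 - 432379411) = √(-864758725/2) = 5*I*√69180698/2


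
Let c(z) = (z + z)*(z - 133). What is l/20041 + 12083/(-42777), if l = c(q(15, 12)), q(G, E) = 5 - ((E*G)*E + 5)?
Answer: 8642786533/17495793 ≈ 493.99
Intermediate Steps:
q(G, E) = -G*E² (q(G, E) = 5 - (G*E² + 5) = 5 - (5 + G*E²) = 5 + (-5 - G*E²) = -G*E²)
c(z) = 2*z*(-133 + z) (c(z) = (2*z)*(-133 + z) = 2*z*(-133 + z))
l = 9905760 (l = 2*(-1*15*12²)*(-133 - 1*15*12²) = 2*(-1*15*144)*(-133 - 1*15*144) = 2*(-2160)*(-133 - 2160) = 2*(-2160)*(-2293) = 9905760)
l/20041 + 12083/(-42777) = 9905760/20041 + 12083/(-42777) = 9905760*(1/20041) + 12083*(-1/42777) = 9905760/20041 - 12083/42777 = 8642786533/17495793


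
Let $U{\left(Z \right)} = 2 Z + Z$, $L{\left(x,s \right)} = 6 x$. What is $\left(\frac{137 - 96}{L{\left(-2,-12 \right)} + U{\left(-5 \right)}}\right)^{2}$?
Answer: $\frac{1681}{729} \approx 2.3059$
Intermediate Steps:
$U{\left(Z \right)} = 3 Z$
$\left(\frac{137 - 96}{L{\left(-2,-12 \right)} + U{\left(-5 \right)}}\right)^{2} = \left(\frac{137 - 96}{6 \left(-2\right) + 3 \left(-5\right)}\right)^{2} = \left(\frac{41}{-12 - 15}\right)^{2} = \left(\frac{41}{-27}\right)^{2} = \left(41 \left(- \frac{1}{27}\right)\right)^{2} = \left(- \frac{41}{27}\right)^{2} = \frac{1681}{729}$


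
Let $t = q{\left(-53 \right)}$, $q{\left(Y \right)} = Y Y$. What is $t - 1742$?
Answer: $1067$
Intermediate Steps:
$q{\left(Y \right)} = Y^{2}$
$t = 2809$ ($t = \left(-53\right)^{2} = 2809$)
$t - 1742 = 2809 - 1742 = 1067$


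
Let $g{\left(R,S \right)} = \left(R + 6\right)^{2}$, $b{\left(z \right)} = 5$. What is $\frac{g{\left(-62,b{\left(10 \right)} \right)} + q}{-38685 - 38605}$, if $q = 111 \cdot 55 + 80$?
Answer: $- \frac{9321}{77290} \approx -0.1206$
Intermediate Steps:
$g{\left(R,S \right)} = \left(6 + R\right)^{2}$
$q = 6185$ ($q = 6105 + 80 = 6185$)
$\frac{g{\left(-62,b{\left(10 \right)} \right)} + q}{-38685 - 38605} = \frac{\left(6 - 62\right)^{2} + 6185}{-38685 - 38605} = \frac{\left(-56\right)^{2} + 6185}{-77290} = \left(3136 + 6185\right) \left(- \frac{1}{77290}\right) = 9321 \left(- \frac{1}{77290}\right) = - \frac{9321}{77290}$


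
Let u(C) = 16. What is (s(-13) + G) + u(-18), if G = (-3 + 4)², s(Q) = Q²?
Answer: 186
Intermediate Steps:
G = 1 (G = 1² = 1)
(s(-13) + G) + u(-18) = ((-13)² + 1) + 16 = (169 + 1) + 16 = 170 + 16 = 186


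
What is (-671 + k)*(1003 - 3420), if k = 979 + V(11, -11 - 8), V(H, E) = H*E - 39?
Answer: -145020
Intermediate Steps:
V(H, E) = -39 + E*H (V(H, E) = E*H - 39 = -39 + E*H)
k = 731 (k = 979 + (-39 + (-11 - 8)*11) = 979 + (-39 - 19*11) = 979 + (-39 - 209) = 979 - 248 = 731)
(-671 + k)*(1003 - 3420) = (-671 + 731)*(1003 - 3420) = 60*(-2417) = -145020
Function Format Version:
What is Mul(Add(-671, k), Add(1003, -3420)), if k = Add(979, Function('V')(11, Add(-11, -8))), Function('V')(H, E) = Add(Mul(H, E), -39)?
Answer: -145020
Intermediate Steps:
Function('V')(H, E) = Add(-39, Mul(E, H)) (Function('V')(H, E) = Add(Mul(E, H), -39) = Add(-39, Mul(E, H)))
k = 731 (k = Add(979, Add(-39, Mul(Add(-11, -8), 11))) = Add(979, Add(-39, Mul(-19, 11))) = Add(979, Add(-39, -209)) = Add(979, -248) = 731)
Mul(Add(-671, k), Add(1003, -3420)) = Mul(Add(-671, 731), Add(1003, -3420)) = Mul(60, -2417) = -145020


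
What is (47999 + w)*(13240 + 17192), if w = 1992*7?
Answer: 1885049376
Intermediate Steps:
w = 13944
(47999 + w)*(13240 + 17192) = (47999 + 13944)*(13240 + 17192) = 61943*30432 = 1885049376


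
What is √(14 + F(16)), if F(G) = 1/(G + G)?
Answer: √898/8 ≈ 3.7458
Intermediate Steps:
F(G) = 1/(2*G)
√(14 + F(16)) = √(14 + (½)/16) = √(14 + (½)*(1/16)) = √(14 + 1/32) = √(449/32) = √898/8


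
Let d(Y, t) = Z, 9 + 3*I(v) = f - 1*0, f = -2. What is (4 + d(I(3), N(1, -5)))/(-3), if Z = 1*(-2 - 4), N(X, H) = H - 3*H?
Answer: 2/3 ≈ 0.66667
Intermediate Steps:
N(X, H) = -2*H
I(v) = -11/3 (I(v) = -3 + (-2 - 1*0)/3 = -3 + (-2 + 0)/3 = -3 + (1/3)*(-2) = -3 - 2/3 = -11/3)
Z = -6 (Z = 1*(-6) = -6)
d(Y, t) = -6
(4 + d(I(3), N(1, -5)))/(-3) = (4 - 6)/(-3) = -1/3*(-2) = 2/3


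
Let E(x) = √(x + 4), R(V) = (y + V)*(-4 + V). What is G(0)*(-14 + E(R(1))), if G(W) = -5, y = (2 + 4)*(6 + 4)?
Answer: 70 - 5*I*√179 ≈ 70.0 - 66.895*I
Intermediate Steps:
y = 60 (y = 6*10 = 60)
R(V) = (-4 + V)*(60 + V) (R(V) = (60 + V)*(-4 + V) = (-4 + V)*(60 + V))
E(x) = √(4 + x)
G(0)*(-14 + E(R(1))) = -5*(-14 + √(4 + (-240 + 1² + 56*1))) = -5*(-14 + √(4 + (-240 + 1 + 56))) = -5*(-14 + √(4 - 183)) = -5*(-14 + √(-179)) = -5*(-14 + I*√179) = 70 - 5*I*√179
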